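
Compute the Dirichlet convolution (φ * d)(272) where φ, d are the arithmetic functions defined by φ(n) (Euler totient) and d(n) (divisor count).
(φ * d)(272) = 558

Divisors of 272: [1, 2, 4, 8, 16, 17, 34, 68, 136, 272]. For each d | 272:
  d = 1: φ(1) · d(272/1) = 1 · 10 = 10
  d = 2: φ(2) · d(272/2) = 1 · 8 = 8
  d = 4: φ(4) · d(272/4) = 2 · 6 = 12
  d = 8: φ(8) · d(272/8) = 4 · 4 = 16
  d = 16: φ(16) · d(272/16) = 8 · 2 = 16
  d = 17: φ(17) · d(272/17) = 16 · 5 = 80
  d = 34: φ(34) · d(272/34) = 16 · 4 = 64
  d = 68: φ(68) · d(272/68) = 32 · 3 = 96
  d = 136: φ(136) · d(272/136) = 64 · 2 = 128
  d = 272: φ(272) · d(272/272) = 128 · 1 = 128
Summing: (φ * d)(272) = 10 + 8 + 12 + 16 + 16 + 80 + 64 + 96 + 128 + 128 = 558.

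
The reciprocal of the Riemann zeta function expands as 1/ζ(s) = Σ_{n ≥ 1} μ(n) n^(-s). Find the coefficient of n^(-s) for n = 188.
μ(188) = 0

Factor n = 188 = 2^2 · 47. μ(n) = 0 if any exponent ≥ 2 (not squarefree); otherwise μ(n) = (−1)^{ω(n)} where ω(n) is the number of distinct prime factors. Applying: μ(188) = 0.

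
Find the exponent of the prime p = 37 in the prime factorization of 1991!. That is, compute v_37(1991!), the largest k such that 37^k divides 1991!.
v_37(1991!) = 54

Legendre's formula: v_p(n!) = Σ_{k ≥ 1} ⌊n / p^k⌋. For p = 37, n = 1991, the terms are:
  ⌊1991/37^1⌋ = ⌊1991/37⌋ = 53
  ⌊1991/37^2⌋ = ⌊1991/1369⌋ = 1
(the next term ⌊1991/37^3⌋ = 0, terminating the sum). Summing: v_37(1991!) = 53 + 1 = 54.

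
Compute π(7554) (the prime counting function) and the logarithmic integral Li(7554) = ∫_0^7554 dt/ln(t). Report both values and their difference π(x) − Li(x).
π(7554) = 958;  Li(7554) ≈ 976.63;  π(x) − Li(x) ≈ -18.63.

Direct count of primes ≤ 7554 gives π(7554) = 958. Numerical evaluation of the logarithmic integral gives Li(7554) ≈ 976.63. The difference π(x) − Li(x) ≈ -18.63 is typically negative for small/moderate x (Li(x) overestimates), though Littlewood's theorem shows this sign changes infinitely often.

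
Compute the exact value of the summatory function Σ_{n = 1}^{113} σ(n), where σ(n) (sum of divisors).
Σ_{n ≤ 113} σ(n) = 10513

Compute σ(n) for each 1 ≤ n ≤ 113: σ(1) = 1, σ(2) = 3, σ(3) = 4, σ(4) = 7, σ(5) = 6, σ(6) = 12, σ(7) = 8, σ(8) = 15, σ(9) = 13, σ(10) = 18, σ(11) = 12, σ(12) = 28, σ(13) = 14, σ(14) = 24, σ(15) = 24, σ(16) = 31, σ(17) = 18, σ(18) = 39, σ(19) = 20, σ(20) = 42, σ(21) = 32, σ(22) = 36, σ(23) = 24, σ(24) = 60, σ(25) = 31, σ(26) = 42, σ(27) = 40, σ(28) = 56, σ(29) = 30, σ(30) = 72, σ(31) = 32, σ(32) = 63, σ(33) = 48, σ(34) = 54, σ(35) = 48, σ(36) = 91, σ(37) = 38, σ(38) = 60, σ(39) = 56, σ(40) = 90, σ(41) = 42, σ(42) = 96, σ(43) = 44, σ(44) = 84, σ(45) = 78, σ(46) = 72, σ(47) = 48, σ(48) = 124, σ(49) = 57, σ(50) = 93, σ(51) = 72, σ(52) = 98, σ(53) = 54, σ(54) = 120, σ(55) = 72, σ(56) = 120, σ(57) = 80, σ(58) = 90, σ(59) = 60, σ(60) = 168, σ(61) = 62, σ(62) = 96, σ(63) = 104, σ(64) = 127, σ(65) = 84, σ(66) = 144, σ(67) = 68, σ(68) = 126, σ(69) = 96, σ(70) = 144, σ(71) = 72, σ(72) = 195, σ(73) = 74, σ(74) = 114, σ(75) = 124, σ(76) = 140, σ(77) = 96, σ(78) = 168, σ(79) = 80, σ(80) = 186, σ(81) = 121, σ(82) = 126, σ(83) = 84, σ(84) = 224, σ(85) = 108, σ(86) = 132, σ(87) = 120, σ(88) = 180, σ(89) = 90, σ(90) = 234, σ(91) = 112, σ(92) = 168, σ(93) = 128, σ(94) = 144, σ(95) = 120, σ(96) = 252, σ(97) = 98, σ(98) = 171, σ(99) = 156, σ(100) = 217, σ(101) = 102, σ(102) = 216, σ(103) = 104, σ(104) = 210, σ(105) = 192, σ(106) = 162, σ(107) = 108, σ(108) = 280, σ(109) = 110, σ(110) = 216, σ(111) = 152, σ(112) = 248, σ(113) = 114. Summing all 113 values: 10513. (Average order: Σ_{n ≤ x} σ(n) ~ (π²/12) x². For x = 113, (π²/12)·113² ≈ 10502.08.)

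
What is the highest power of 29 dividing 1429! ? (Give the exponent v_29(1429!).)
v_29(1429!) = 50

Legendre's formula: v_p(n!) = Σ_{k ≥ 1} ⌊n / p^k⌋. For p = 29, n = 1429, the terms are:
  ⌊1429/29^1⌋ = ⌊1429/29⌋ = 49
  ⌊1429/29^2⌋ = ⌊1429/841⌋ = 1
(the next term ⌊1429/29^3⌋ = 0, terminating the sum). Summing: v_29(1429!) = 49 + 1 = 50.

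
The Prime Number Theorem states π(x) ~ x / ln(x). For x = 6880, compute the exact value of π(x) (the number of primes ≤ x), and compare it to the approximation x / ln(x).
π(6880) = 885;  x/ln(x) ≈ 778.60;  relative error ≈ 12.02%.

Directly count primes up to 6880: π(6880) = 885. The PNT approximation gives 6880/ln(6880) ≈ 6880/8.83637 ≈ 778.60. Relative error (π(x) − x/ln(x)) / π(x) ≈ 12.02%; the approximation is known to undercount slightly (Li(x) is a better estimate).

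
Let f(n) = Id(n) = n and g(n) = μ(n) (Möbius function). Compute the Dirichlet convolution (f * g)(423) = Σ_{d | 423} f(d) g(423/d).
(Id * μ)(423) = 276

Divisors of 423: [1, 3, 9, 47, 141, 423]. For each d | 423:
  d = 1: Id(1) · μ(423/1) = 1 · 0 = 0
  d = 3: Id(3) · μ(423/3) = 3 · 1 = 3
  d = 9: Id(9) · μ(423/9) = 9 · -1 = -9
  d = 47: Id(47) · μ(423/47) = 47 · 0 = 0
  d = 141: Id(141) · μ(423/141) = 141 · -1 = -141
  d = 423: Id(423) · μ(423/423) = 423 · 1 = 423
Summing: (Id * μ)(423) = 0 + 3 + -9 + 0 + -141 + 423 = 276.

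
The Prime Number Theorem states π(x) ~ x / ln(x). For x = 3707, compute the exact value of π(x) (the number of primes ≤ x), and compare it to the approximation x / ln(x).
π(3707) = 517;  x/ln(x) ≈ 451.08;  relative error ≈ 12.75%.

Directly count primes up to 3707: π(3707) = 517. The PNT approximation gives 3707/ln(3707) ≈ 3707/8.21798 ≈ 451.08. Relative error (π(x) − x/ln(x)) / π(x) ≈ 12.75%; the approximation is known to undercount slightly (Li(x) is a better estimate).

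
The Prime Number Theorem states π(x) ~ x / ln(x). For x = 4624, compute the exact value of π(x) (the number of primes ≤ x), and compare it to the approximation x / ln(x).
π(4624) = 624;  x/ln(x) ≈ 547.93;  relative error ≈ 12.19%.

Directly count primes up to 4624: π(4624) = 624. The PNT approximation gives 4624/ln(4624) ≈ 4624/8.43902 ≈ 547.93. Relative error (π(x) − x/ln(x)) / π(x) ≈ 12.19%; the approximation is known to undercount slightly (Li(x) is a better estimate).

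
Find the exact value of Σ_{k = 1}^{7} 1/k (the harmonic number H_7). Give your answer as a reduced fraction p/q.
H_7 = 363/140

Direct summation: H_7 = 1 + 1/2 + ... + 1/7. The least common denominator is lcm(1, ..., 7) = 420; over this denominator the numerator is 420 + 210 + 140 + 105 + 84 + 70 + 60 = 1089, so H_7 = 1089/420; reducing by gcd(1089, 420) = 3 gives 363/140 ≈ 2.59286. (The PNT-adjacent estimate ln(7) + γ ≈ 2.52313 matches within O(1/n).)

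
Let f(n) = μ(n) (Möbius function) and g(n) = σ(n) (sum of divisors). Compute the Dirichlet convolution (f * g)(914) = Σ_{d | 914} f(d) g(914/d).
(μ * σ)(914) = 914

Divisors of 914: [1, 2, 457, 914]. For each d | 914:
  d = 1: μ(1) · σ(914/1) = 1 · 1374 = 1374
  d = 2: μ(2) · σ(914/2) = -1 · 458 = -458
  d = 457: μ(457) · σ(914/457) = -1 · 3 = -3
  d = 914: μ(914) · σ(914/914) = 1 · 1 = 1
Summing: (μ * σ)(914) = 1374 + -458 + -3 + 1 = 914.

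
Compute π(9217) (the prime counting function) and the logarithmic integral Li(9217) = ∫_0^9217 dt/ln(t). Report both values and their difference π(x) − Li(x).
π(9217) = 1142;  Li(9217) ≈ 1160.75;  π(x) − Li(x) ≈ -18.75.

Direct count of primes ≤ 9217 gives π(9217) = 1142. Numerical evaluation of the logarithmic integral gives Li(9217) ≈ 1160.75. The difference π(x) − Li(x) ≈ -18.75 is typically negative for small/moderate x (Li(x) overestimates), though Littlewood's theorem shows this sign changes infinitely often.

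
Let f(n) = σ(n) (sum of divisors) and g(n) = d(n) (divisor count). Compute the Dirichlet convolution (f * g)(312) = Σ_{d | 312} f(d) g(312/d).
(σ * d)(312) = 4032

Divisors of 312: [1, 2, 3, 4, 6, 8, 12, 13, 24, 26, 39, 52, 78, 104, 156, 312]. For each d | 312:
  d = 1: σ(1) · d(312/1) = 1 · 16 = 16
  d = 2: σ(2) · d(312/2) = 3 · 12 = 36
  d = 3: σ(3) · d(312/3) = 4 · 8 = 32
  d = 4: σ(4) · d(312/4) = 7 · 8 = 56
  d = 6: σ(6) · d(312/6) = 12 · 6 = 72
  d = 8: σ(8) · d(312/8) = 15 · 4 = 60
  d = 12: σ(12) · d(312/12) = 28 · 4 = 112
  d = 13: σ(13) · d(312/13) = 14 · 8 = 112
  d = 24: σ(24) · d(312/24) = 60 · 2 = 120
  d = 26: σ(26) · d(312/26) = 42 · 6 = 252
  d = 39: σ(39) · d(312/39) = 56 · 4 = 224
  d = 52: σ(52) · d(312/52) = 98 · 4 = 392
  d = 78: σ(78) · d(312/78) = 168 · 3 = 504
  d = 104: σ(104) · d(312/104) = 210 · 2 = 420
  d = 156: σ(156) · d(312/156) = 392 · 2 = 784
  d = 312: σ(312) · d(312/312) = 840 · 1 = 840
Summing: (σ * d)(312) = 16 + 36 + 32 + 56 + 72 + 60 + 112 + 112 + 120 + 252 + 224 + 392 + 504 + 420 + 784 + 840 = 4032.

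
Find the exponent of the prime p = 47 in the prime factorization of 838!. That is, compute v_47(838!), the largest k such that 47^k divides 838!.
v_47(838!) = 17

Legendre's formula: v_p(n!) = Σ_{k ≥ 1} ⌊n / p^k⌋. For p = 47, n = 838, the terms are:
  ⌊838/47^1⌋ = ⌊838/47⌋ = 17
(the next term ⌊838/47^2⌋ = 0, terminating the sum). Summing: v_47(838!) = 17 = 17.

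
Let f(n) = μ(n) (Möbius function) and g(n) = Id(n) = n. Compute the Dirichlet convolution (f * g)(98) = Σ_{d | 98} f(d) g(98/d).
(μ * Id)(98) = 42

Divisors of 98: [1, 2, 7, 14, 49, 98]. For each d | 98:
  d = 1: μ(1) · Id(98/1) = 1 · 98 = 98
  d = 2: μ(2) · Id(98/2) = -1 · 49 = -49
  d = 7: μ(7) · Id(98/7) = -1 · 14 = -14
  d = 14: μ(14) · Id(98/14) = 1 · 7 = 7
  d = 49: μ(49) · Id(98/49) = 0 · 2 = 0
  d = 98: μ(98) · Id(98/98) = 0 · 1 = 0
Summing: (μ * Id)(98) = 98 + -49 + -14 + 7 + 0 + 0 = 42.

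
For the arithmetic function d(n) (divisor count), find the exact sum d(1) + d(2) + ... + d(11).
Σ_{n ≤ 11} d(n) = 29

Compute d(n) for each 1 ≤ n ≤ 11: d(1) = 1, d(2) = 2, d(3) = 2, d(4) = 3, d(5) = 2, d(6) = 4, d(7) = 2, d(8) = 4, d(9) = 3, d(10) = 4, d(11) = 2. Summing all 11 values: 29. (Dirichlet's divisor formula: Σ_{n ≤ x} d(n) = x ln(x) + (2γ − 1) x + O(√x). For x = 11, the asymptotic estimate is ≈ 28.08.)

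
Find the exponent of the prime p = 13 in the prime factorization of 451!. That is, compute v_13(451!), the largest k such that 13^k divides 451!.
v_13(451!) = 36

Legendre's formula: v_p(n!) = Σ_{k ≥ 1} ⌊n / p^k⌋. For p = 13, n = 451, the terms are:
  ⌊451/13^1⌋ = ⌊451/13⌋ = 34
  ⌊451/13^2⌋ = ⌊451/169⌋ = 2
(the next term ⌊451/13^3⌋ = 0, terminating the sum). Summing: v_13(451!) = 34 + 2 = 36.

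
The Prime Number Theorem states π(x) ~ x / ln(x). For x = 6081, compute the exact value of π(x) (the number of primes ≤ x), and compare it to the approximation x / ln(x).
π(6081) = 793;  x/ln(x) ≈ 697.93;  relative error ≈ 11.99%.

Directly count primes up to 6081: π(6081) = 793. The PNT approximation gives 6081/ln(6081) ≈ 6081/8.71292 ≈ 697.93. Relative error (π(x) − x/ln(x)) / π(x) ≈ 11.99%; the approximation is known to undercount slightly (Li(x) is a better estimate).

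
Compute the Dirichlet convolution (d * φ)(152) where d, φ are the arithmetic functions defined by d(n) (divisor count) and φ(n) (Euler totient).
(d * φ)(152) = 300

Divisors of 152: [1, 2, 4, 8, 19, 38, 76, 152]. For each d | 152:
  d = 1: d(1) · φ(152/1) = 1 · 72 = 72
  d = 2: d(2) · φ(152/2) = 2 · 36 = 72
  d = 4: d(4) · φ(152/4) = 3 · 18 = 54
  d = 8: d(8) · φ(152/8) = 4 · 18 = 72
  d = 19: d(19) · φ(152/19) = 2 · 4 = 8
  d = 38: d(38) · φ(152/38) = 4 · 2 = 8
  d = 76: d(76) · φ(152/76) = 6 · 1 = 6
  d = 152: d(152) · φ(152/152) = 8 · 1 = 8
Summing: (d * φ)(152) = 72 + 72 + 54 + 72 + 8 + 8 + 6 + 8 = 300.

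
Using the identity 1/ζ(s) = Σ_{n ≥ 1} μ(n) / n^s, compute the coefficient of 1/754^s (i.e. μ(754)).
μ(754) = -1

Factor n = 754 = 2 · 13 · 29. μ(n) = 0 if any exponent ≥ 2 (not squarefree); otherwise μ(n) = (−1)^{ω(n)} where ω(n) is the number of distinct prime factors. Applying: μ(754) = -1.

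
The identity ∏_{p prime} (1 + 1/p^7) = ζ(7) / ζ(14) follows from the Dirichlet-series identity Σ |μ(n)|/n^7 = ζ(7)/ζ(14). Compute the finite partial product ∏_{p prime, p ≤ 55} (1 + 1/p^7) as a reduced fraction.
∏ = 309952223984670960543603211891856695601672510675385627534277668624533812457091991127236052954668734671204274242309849088/307404601692723276790274585782287621574695329443342398483341336503340384695750533342769593387518417543812906517214978125

The primes p ≤ 55 are [2, 3, 5, 7, 11, 13, 17, 19, 23, 29, 31, 37, 41, 43, 47, 53]. For each, (1 + 1/p^7) = (p^7 + 1)/p^7. Multiplying these fractions over p ∈ [2, 3, 5, 7, 11, 13, 17, 19, 23, 29, 31, 37, 41, 43, 47, 53] gives 309952223984670960543603211891856695601672510675385627534277668624533812457091991127236052954668734671204274242309849088/307404601692723276790274585782287621574695329443342398483341336503340384695750533342769593387518417543812906517214978125. (In the limit P → ∞ this tends to ζ(7)/ζ(14).)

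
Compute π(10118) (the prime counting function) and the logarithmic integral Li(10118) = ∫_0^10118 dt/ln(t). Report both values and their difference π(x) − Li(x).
π(10118) = 1242;  Li(10118) ≈ 1258.94;  π(x) − Li(x) ≈ -16.94.

Direct count of primes ≤ 10118 gives π(10118) = 1242. Numerical evaluation of the logarithmic integral gives Li(10118) ≈ 1258.94. The difference π(x) − Li(x) ≈ -16.94 is typically negative for small/moderate x (Li(x) overestimates), though Littlewood's theorem shows this sign changes infinitely often.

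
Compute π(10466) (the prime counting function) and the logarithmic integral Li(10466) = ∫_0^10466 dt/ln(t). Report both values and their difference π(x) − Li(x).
π(10466) = 1281;  Li(10466) ≈ 1296.61;  π(x) − Li(x) ≈ -15.61.

Direct count of primes ≤ 10466 gives π(10466) = 1281. Numerical evaluation of the logarithmic integral gives Li(10466) ≈ 1296.61. The difference π(x) − Li(x) ≈ -15.61 is typically negative for small/moderate x (Li(x) overestimates), though Littlewood's theorem shows this sign changes infinitely often.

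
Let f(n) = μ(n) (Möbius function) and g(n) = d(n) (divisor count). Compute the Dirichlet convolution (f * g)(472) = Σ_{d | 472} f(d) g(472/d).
(μ * d)(472) = 1

Divisors of 472: [1, 2, 4, 8, 59, 118, 236, 472]. For each d | 472:
  d = 1: μ(1) · d(472/1) = 1 · 8 = 8
  d = 2: μ(2) · d(472/2) = -1 · 6 = -6
  d = 4: μ(4) · d(472/4) = 0 · 4 = 0
  d = 8: μ(8) · d(472/8) = 0 · 2 = 0
  d = 59: μ(59) · d(472/59) = -1 · 4 = -4
  d = 118: μ(118) · d(472/118) = 1 · 3 = 3
  d = 236: μ(236) · d(472/236) = 0 · 2 = 0
  d = 472: μ(472) · d(472/472) = 0 · 1 = 0
Summing: (μ * d)(472) = 8 + -6 + 0 + 0 + -4 + 3 + 0 + 0 = 1.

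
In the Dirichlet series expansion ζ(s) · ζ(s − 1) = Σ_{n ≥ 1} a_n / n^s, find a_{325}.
σ(325) = 434

In the product (Σ m^0/m^s)(Σ k / k^s) = Σ (Σ_{d | n} d) / n^s, the coefficient of 1/n^s is σ(n) = Σ_{d | n} d. For n = 325, divisors are [1, 5, 13, 25, 65, 325]; summing: σ(325) = 434.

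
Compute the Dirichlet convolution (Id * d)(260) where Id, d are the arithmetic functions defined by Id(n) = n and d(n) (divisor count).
(Id * d)(260) = 1155

Divisors of 260: [1, 2, 4, 5, 10, 13, 20, 26, 52, 65, 130, 260]. For each d | 260:
  d = 1: Id(1) · d(260/1) = 1 · 12 = 12
  d = 2: Id(2) · d(260/2) = 2 · 8 = 16
  d = 4: Id(4) · d(260/4) = 4 · 4 = 16
  d = 5: Id(5) · d(260/5) = 5 · 6 = 30
  d = 10: Id(10) · d(260/10) = 10 · 4 = 40
  d = 13: Id(13) · d(260/13) = 13 · 6 = 78
  d = 20: Id(20) · d(260/20) = 20 · 2 = 40
  d = 26: Id(26) · d(260/26) = 26 · 4 = 104
  d = 52: Id(52) · d(260/52) = 52 · 2 = 104
  d = 65: Id(65) · d(260/65) = 65 · 3 = 195
  d = 130: Id(130) · d(260/130) = 130 · 2 = 260
  d = 260: Id(260) · d(260/260) = 260 · 1 = 260
Summing: (Id * d)(260) = 12 + 16 + 16 + 30 + 40 + 78 + 40 + 104 + 104 + 195 + 260 + 260 = 1155.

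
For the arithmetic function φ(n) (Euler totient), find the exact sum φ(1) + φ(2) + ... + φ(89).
Σ_{n ≤ 89} φ(n) = 2456

Compute φ(n) for each 1 ≤ n ≤ 89: φ(1) = 1, φ(2) = 1, φ(3) = 2, φ(4) = 2, φ(5) = 4, φ(6) = 2, φ(7) = 6, φ(8) = 4, φ(9) = 6, φ(10) = 4, φ(11) = 10, φ(12) = 4, φ(13) = 12, φ(14) = 6, φ(15) = 8, φ(16) = 8, φ(17) = 16, φ(18) = 6, φ(19) = 18, φ(20) = 8, φ(21) = 12, φ(22) = 10, φ(23) = 22, φ(24) = 8, φ(25) = 20, φ(26) = 12, φ(27) = 18, φ(28) = 12, φ(29) = 28, φ(30) = 8, φ(31) = 30, φ(32) = 16, φ(33) = 20, φ(34) = 16, φ(35) = 24, φ(36) = 12, φ(37) = 36, φ(38) = 18, φ(39) = 24, φ(40) = 16, φ(41) = 40, φ(42) = 12, φ(43) = 42, φ(44) = 20, φ(45) = 24, φ(46) = 22, φ(47) = 46, φ(48) = 16, φ(49) = 42, φ(50) = 20, φ(51) = 32, φ(52) = 24, φ(53) = 52, φ(54) = 18, φ(55) = 40, φ(56) = 24, φ(57) = 36, φ(58) = 28, φ(59) = 58, φ(60) = 16, φ(61) = 60, φ(62) = 30, φ(63) = 36, φ(64) = 32, φ(65) = 48, φ(66) = 20, φ(67) = 66, φ(68) = 32, φ(69) = 44, φ(70) = 24, φ(71) = 70, φ(72) = 24, φ(73) = 72, φ(74) = 36, φ(75) = 40, φ(76) = 36, φ(77) = 60, φ(78) = 24, φ(79) = 78, φ(80) = 32, φ(81) = 54, φ(82) = 40, φ(83) = 82, φ(84) = 24, φ(85) = 64, φ(86) = 42, φ(87) = 56, φ(88) = 40, φ(89) = 88. Summing all 89 values: 2456. (Average order: Σ_{n ≤ x} φ(n) ~ (3/π²) x². For x = 89, (3/π²)·89² ≈ 2407.70.)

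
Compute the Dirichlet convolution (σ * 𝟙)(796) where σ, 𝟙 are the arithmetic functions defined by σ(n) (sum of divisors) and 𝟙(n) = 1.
(σ * 𝟙)(796) = 2211

Divisors of 796: [1, 2, 4, 199, 398, 796]. For each d | 796:
  d = 1: σ(1) · 𝟙(796/1) = 1 · 1 = 1
  d = 2: σ(2) · 𝟙(796/2) = 3 · 1 = 3
  d = 4: σ(4) · 𝟙(796/4) = 7 · 1 = 7
  d = 199: σ(199) · 𝟙(796/199) = 200 · 1 = 200
  d = 398: σ(398) · 𝟙(796/398) = 600 · 1 = 600
  d = 796: σ(796) · 𝟙(796/796) = 1400 · 1 = 1400
Summing: (σ * 𝟙)(796) = 1 + 3 + 7 + 200 + 600 + 1400 = 2211.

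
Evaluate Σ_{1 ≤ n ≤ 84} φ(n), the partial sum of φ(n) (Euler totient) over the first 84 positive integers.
Σ_{n ≤ 84} φ(n) = 2166

Compute φ(n) for each 1 ≤ n ≤ 84: φ(1) = 1, φ(2) = 1, φ(3) = 2, φ(4) = 2, φ(5) = 4, φ(6) = 2, φ(7) = 6, φ(8) = 4, φ(9) = 6, φ(10) = 4, φ(11) = 10, φ(12) = 4, φ(13) = 12, φ(14) = 6, φ(15) = 8, φ(16) = 8, φ(17) = 16, φ(18) = 6, φ(19) = 18, φ(20) = 8, φ(21) = 12, φ(22) = 10, φ(23) = 22, φ(24) = 8, φ(25) = 20, φ(26) = 12, φ(27) = 18, φ(28) = 12, φ(29) = 28, φ(30) = 8, φ(31) = 30, φ(32) = 16, φ(33) = 20, φ(34) = 16, φ(35) = 24, φ(36) = 12, φ(37) = 36, φ(38) = 18, φ(39) = 24, φ(40) = 16, φ(41) = 40, φ(42) = 12, φ(43) = 42, φ(44) = 20, φ(45) = 24, φ(46) = 22, φ(47) = 46, φ(48) = 16, φ(49) = 42, φ(50) = 20, φ(51) = 32, φ(52) = 24, φ(53) = 52, φ(54) = 18, φ(55) = 40, φ(56) = 24, φ(57) = 36, φ(58) = 28, φ(59) = 58, φ(60) = 16, φ(61) = 60, φ(62) = 30, φ(63) = 36, φ(64) = 32, φ(65) = 48, φ(66) = 20, φ(67) = 66, φ(68) = 32, φ(69) = 44, φ(70) = 24, φ(71) = 70, φ(72) = 24, φ(73) = 72, φ(74) = 36, φ(75) = 40, φ(76) = 36, φ(77) = 60, φ(78) = 24, φ(79) = 78, φ(80) = 32, φ(81) = 54, φ(82) = 40, φ(83) = 82, φ(84) = 24. Summing all 84 values: 2166. (Average order: Σ_{n ≤ x} φ(n) ~ (3/π²) x². For x = 84, (3/π²)·84² ≈ 2144.77.)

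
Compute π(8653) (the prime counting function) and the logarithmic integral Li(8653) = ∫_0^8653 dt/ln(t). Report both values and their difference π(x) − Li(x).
π(8653) = 1077;  Li(8653) ≈ 1098.76;  π(x) − Li(x) ≈ -21.76.

Direct count of primes ≤ 8653 gives π(8653) = 1077. Numerical evaluation of the logarithmic integral gives Li(8653) ≈ 1098.76. The difference π(x) − Li(x) ≈ -21.76 is typically negative for small/moderate x (Li(x) overestimates), though Littlewood's theorem shows this sign changes infinitely often.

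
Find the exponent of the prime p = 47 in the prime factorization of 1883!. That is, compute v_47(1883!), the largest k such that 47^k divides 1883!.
v_47(1883!) = 40

Legendre's formula: v_p(n!) = Σ_{k ≥ 1} ⌊n / p^k⌋. For p = 47, n = 1883, the terms are:
  ⌊1883/47^1⌋ = ⌊1883/47⌋ = 40
(the next term ⌊1883/47^2⌋ = 0, terminating the sum). Summing: v_47(1883!) = 40 = 40.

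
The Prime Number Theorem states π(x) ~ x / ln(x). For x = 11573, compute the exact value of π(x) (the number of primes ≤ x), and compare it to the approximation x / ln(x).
π(11573) = 1392;  x/ln(x) ≈ 1236.90;  relative error ≈ 11.14%.

Directly count primes up to 11573: π(11573) = 1392. The PNT approximation gives 11573/ln(11573) ≈ 11573/9.35643 ≈ 1236.90. Relative error (π(x) − x/ln(x)) / π(x) ≈ 11.14%; the approximation is known to undercount slightly (Li(x) is a better estimate).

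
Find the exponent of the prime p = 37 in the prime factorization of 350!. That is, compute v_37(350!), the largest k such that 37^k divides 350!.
v_37(350!) = 9

Legendre's formula: v_p(n!) = Σ_{k ≥ 1} ⌊n / p^k⌋. For p = 37, n = 350, the terms are:
  ⌊350/37^1⌋ = ⌊350/37⌋ = 9
(the next term ⌊350/37^2⌋ = 0, terminating the sum). Summing: v_37(350!) = 9 = 9.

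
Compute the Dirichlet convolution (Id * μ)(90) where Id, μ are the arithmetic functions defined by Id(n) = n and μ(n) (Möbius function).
(Id * μ)(90) = 24

Divisors of 90: [1, 2, 3, 5, 6, 9, 10, 15, 18, 30, 45, 90]. For each d | 90:
  d = 1: Id(1) · μ(90/1) = 1 · 0 = 0
  d = 2: Id(2) · μ(90/2) = 2 · 0 = 0
  d = 3: Id(3) · μ(90/3) = 3 · -1 = -3
  d = 5: Id(5) · μ(90/5) = 5 · 0 = 0
  d = 6: Id(6) · μ(90/6) = 6 · 1 = 6
  d = 9: Id(9) · μ(90/9) = 9 · 1 = 9
  d = 10: Id(10) · μ(90/10) = 10 · 0 = 0
  d = 15: Id(15) · μ(90/15) = 15 · 1 = 15
  d = 18: Id(18) · μ(90/18) = 18 · -1 = -18
  d = 30: Id(30) · μ(90/30) = 30 · -1 = -30
  d = 45: Id(45) · μ(90/45) = 45 · -1 = -45
  d = 90: Id(90) · μ(90/90) = 90 · 1 = 90
Summing: (Id * μ)(90) = 0 + 0 + -3 + 0 + 6 + 9 + 0 + 15 + -18 + -30 + -45 + 90 = 24.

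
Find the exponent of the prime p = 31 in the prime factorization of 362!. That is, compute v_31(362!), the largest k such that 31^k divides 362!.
v_31(362!) = 11

Legendre's formula: v_p(n!) = Σ_{k ≥ 1} ⌊n / p^k⌋. For p = 31, n = 362, the terms are:
  ⌊362/31^1⌋ = ⌊362/31⌋ = 11
(the next term ⌊362/31^2⌋ = 0, terminating the sum). Summing: v_31(362!) = 11 = 11.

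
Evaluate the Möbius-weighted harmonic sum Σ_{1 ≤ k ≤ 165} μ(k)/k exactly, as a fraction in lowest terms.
Σ μ(k)/k = 39559613656892389988868176705313193612521402770457442247492939/5766152219975951659023630035336134306565384015606066319856068810

Values of μ(k) for 1 ≤ k ≤ 165: μ(1) = 1, μ(2) = -1, μ(3) = -1, μ(5) = -1, μ(6) = 1, μ(7) = -1, μ(10) = 1, μ(11) = -1, μ(13) = -1, μ(14) = 1, μ(15) = 1, μ(17) = -1, μ(19) = -1, μ(21) = 1, μ(22) = 1, μ(23) = -1, μ(26) = 1, μ(29) = -1, μ(30) = -1, μ(31) = -1, μ(33) = 1, μ(34) = 1, μ(35) = 1, μ(37) = -1, μ(38) = 1, μ(39) = 1, μ(41) = -1, μ(42) = -1, μ(43) = -1, μ(46) = 1, μ(47) = -1, μ(51) = 1, μ(53) = -1, μ(55) = 1, μ(57) = 1, μ(58) = 1, μ(59) = -1, μ(61) = -1, μ(62) = 1, μ(65) = 1, μ(66) = -1, μ(67) = -1, μ(69) = 1, μ(70) = -1, μ(71) = -1, μ(73) = -1, μ(74) = 1, μ(77) = 1, μ(78) = -1, μ(79) = -1, μ(82) = 1, μ(83) = -1, μ(85) = 1, μ(86) = 1, μ(87) = 1, μ(89) = -1, μ(91) = 1, μ(93) = 1, μ(94) = 1, μ(95) = 1, μ(97) = -1, μ(101) = -1, μ(102) = -1, μ(103) = -1, μ(105) = -1, μ(106) = 1, μ(107) = -1, μ(109) = -1, μ(110) = -1, μ(111) = 1, μ(113) = -1, μ(114) = -1, μ(115) = 1, μ(118) = 1, μ(119) = 1, μ(122) = 1, μ(123) = 1, μ(127) = -1, μ(129) = 1, μ(130) = -1, μ(131) = -1, μ(133) = 1, μ(134) = 1, μ(137) = -1, μ(138) = -1, μ(139) = -1, μ(141) = 1, μ(142) = 1, μ(143) = 1, μ(145) = 1, μ(146) = 1, μ(149) = -1, μ(151) = -1, μ(154) = -1, μ(155) = 1, μ(157) = -1, μ(158) = 1, μ(159) = 1, μ(161) = 1, μ(163) = -1, μ(165) = -1, with μ = 0 on non-squarefree integers. Summing μ(k)/k for k where μ(k) ≠ 0 gives 39559613656892389988868176705313193612521402770457442247492939/5766152219975951659023630035336134306565384015606066319856068810 ≈ 0.0069. (PNT ⟺ this sum → 0 as n → ∞.)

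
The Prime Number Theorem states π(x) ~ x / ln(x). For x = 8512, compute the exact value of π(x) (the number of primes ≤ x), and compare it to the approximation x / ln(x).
π(8512) = 1060;  x/ln(x) ≈ 940.63;  relative error ≈ 11.26%.

Directly count primes up to 8512: π(8512) = 1060. The PNT approximation gives 8512/ln(8512) ≈ 8512/9.04923 ≈ 940.63. Relative error (π(x) − x/ln(x)) / π(x) ≈ 11.26%; the approximation is known to undercount slightly (Li(x) is a better estimate).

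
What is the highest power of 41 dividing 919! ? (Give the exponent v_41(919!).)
v_41(919!) = 22

Legendre's formula: v_p(n!) = Σ_{k ≥ 1} ⌊n / p^k⌋. For p = 41, n = 919, the terms are:
  ⌊919/41^1⌋ = ⌊919/41⌋ = 22
(the next term ⌊919/41^2⌋ = 0, terminating the sum). Summing: v_41(919!) = 22 = 22.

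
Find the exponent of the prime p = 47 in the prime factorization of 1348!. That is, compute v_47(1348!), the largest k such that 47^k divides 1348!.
v_47(1348!) = 28

Legendre's formula: v_p(n!) = Σ_{k ≥ 1} ⌊n / p^k⌋. For p = 47, n = 1348, the terms are:
  ⌊1348/47^1⌋ = ⌊1348/47⌋ = 28
(the next term ⌊1348/47^2⌋ = 0, terminating the sum). Summing: v_47(1348!) = 28 = 28.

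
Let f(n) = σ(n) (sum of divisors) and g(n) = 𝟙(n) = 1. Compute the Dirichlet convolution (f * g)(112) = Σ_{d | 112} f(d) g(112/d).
(σ * 𝟙)(112) = 513

Divisors of 112: [1, 2, 4, 7, 8, 14, 16, 28, 56, 112]. For each d | 112:
  d = 1: σ(1) · 𝟙(112/1) = 1 · 1 = 1
  d = 2: σ(2) · 𝟙(112/2) = 3 · 1 = 3
  d = 4: σ(4) · 𝟙(112/4) = 7 · 1 = 7
  d = 7: σ(7) · 𝟙(112/7) = 8 · 1 = 8
  d = 8: σ(8) · 𝟙(112/8) = 15 · 1 = 15
  d = 14: σ(14) · 𝟙(112/14) = 24 · 1 = 24
  d = 16: σ(16) · 𝟙(112/16) = 31 · 1 = 31
  d = 28: σ(28) · 𝟙(112/28) = 56 · 1 = 56
  d = 56: σ(56) · 𝟙(112/56) = 120 · 1 = 120
  d = 112: σ(112) · 𝟙(112/112) = 248 · 1 = 248
Summing: (σ * 𝟙)(112) = 1 + 3 + 7 + 8 + 15 + 24 + 31 + 56 + 120 + 248 = 513.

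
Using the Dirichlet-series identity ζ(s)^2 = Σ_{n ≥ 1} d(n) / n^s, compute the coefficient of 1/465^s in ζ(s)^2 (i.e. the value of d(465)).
d(465) = 8

ζ(s)^2 = (Σ 1/m^s)(Σ 1/k^s). The coefficient of 1/n^s in the product is the number of ordered pairs (m, k) with mk = n, which equals d(n). For n = 465, divisors are [1, 3, 5, 15, 31, 93, 155, 465], so d(465) = 8.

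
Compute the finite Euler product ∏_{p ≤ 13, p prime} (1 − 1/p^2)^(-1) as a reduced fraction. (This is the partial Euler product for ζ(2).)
∏ = 715715/442368

The primes p ≤ 13 are [2, 3, 5, 7, 11, 13]. For each prime, (1 − 1/p^2)^(-1) = p^2 / (p^2 − 1). The product is (1 − 1/2^2)^(-1), (1 − 1/3^2)^(-1), (1 − 1/5^2)^(-1), (1 − 1/7^2)^(-1), (1 − 1/11^2)^(-1), (1 − 1/13^2)^(-1) = ∏ p^2 / (p^2 − 1) = 715715/442368.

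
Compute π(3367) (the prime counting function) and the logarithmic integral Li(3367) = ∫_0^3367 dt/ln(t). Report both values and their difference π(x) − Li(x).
π(3367) = 474;  Li(3367) ≈ 488.26;  π(x) − Li(x) ≈ -14.26.

Direct count of primes ≤ 3367 gives π(3367) = 474. Numerical evaluation of the logarithmic integral gives Li(3367) ≈ 488.26. The difference π(x) − Li(x) ≈ -14.26 is typically negative for small/moderate x (Li(x) overestimates), though Littlewood's theorem shows this sign changes infinitely often.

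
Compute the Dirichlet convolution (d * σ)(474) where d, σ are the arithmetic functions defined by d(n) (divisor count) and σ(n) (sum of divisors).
(d * σ)(474) = 2460

Divisors of 474: [1, 2, 3, 6, 79, 158, 237, 474]. For each d | 474:
  d = 1: d(1) · σ(474/1) = 1 · 960 = 960
  d = 2: d(2) · σ(474/2) = 2 · 320 = 640
  d = 3: d(3) · σ(474/3) = 2 · 240 = 480
  d = 6: d(6) · σ(474/6) = 4 · 80 = 320
  d = 79: d(79) · σ(474/79) = 2 · 12 = 24
  d = 158: d(158) · σ(474/158) = 4 · 4 = 16
  d = 237: d(237) · σ(474/237) = 4 · 3 = 12
  d = 474: d(474) · σ(474/474) = 8 · 1 = 8
Summing: (d * σ)(474) = 960 + 640 + 480 + 320 + 24 + 16 + 12 + 8 = 2460.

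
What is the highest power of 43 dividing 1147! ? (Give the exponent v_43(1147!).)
v_43(1147!) = 26

Legendre's formula: v_p(n!) = Σ_{k ≥ 1} ⌊n / p^k⌋. For p = 43, n = 1147, the terms are:
  ⌊1147/43^1⌋ = ⌊1147/43⌋ = 26
(the next term ⌊1147/43^2⌋ = 0, terminating the sum). Summing: v_43(1147!) = 26 = 26.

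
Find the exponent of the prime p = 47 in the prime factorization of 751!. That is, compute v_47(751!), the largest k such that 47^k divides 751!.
v_47(751!) = 15

Legendre's formula: v_p(n!) = Σ_{k ≥ 1} ⌊n / p^k⌋. For p = 47, n = 751, the terms are:
  ⌊751/47^1⌋ = ⌊751/47⌋ = 15
(the next term ⌊751/47^2⌋ = 0, terminating the sum). Summing: v_47(751!) = 15 = 15.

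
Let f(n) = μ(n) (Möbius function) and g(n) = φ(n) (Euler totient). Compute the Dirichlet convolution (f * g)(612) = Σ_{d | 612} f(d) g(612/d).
(μ * φ)(612) = 60

Divisors of 612: [1, 2, 3, 4, 6, 9, 12, 17, 18, 34, 36, 51, 68, 102, 153, 204, 306, 612]. For each d | 612:
  d = 1: μ(1) · φ(612/1) = 1 · 192 = 192
  d = 2: μ(2) · φ(612/2) = -1 · 96 = -96
  d = 3: μ(3) · φ(612/3) = -1 · 64 = -64
  d = 4: μ(4) · φ(612/4) = 0 · 96 = 0
  d = 6: μ(6) · φ(612/6) = 1 · 32 = 32
  d = 9: μ(9) · φ(612/9) = 0 · 32 = 0
  d = 12: μ(12) · φ(612/12) = 0 · 32 = 0
  d = 17: μ(17) · φ(612/17) = -1 · 12 = -12
  d = 18: μ(18) · φ(612/18) = 0 · 16 = 0
  d = 34: μ(34) · φ(612/34) = 1 · 6 = 6
  d = 36: μ(36) · φ(612/36) = 0 · 16 = 0
  d = 51: μ(51) · φ(612/51) = 1 · 4 = 4
  d = 68: μ(68) · φ(612/68) = 0 · 6 = 0
  d = 102: μ(102) · φ(612/102) = -1 · 2 = -2
  d = 153: μ(153) · φ(612/153) = 0 · 2 = 0
  d = 204: μ(204) · φ(612/204) = 0 · 2 = 0
  d = 306: μ(306) · φ(612/306) = 0 · 1 = 0
  d = 612: μ(612) · φ(612/612) = 0 · 1 = 0
Summing: (μ * φ)(612) = 192 + -96 + -64 + 0 + 32 + 0 + 0 + -12 + 0 + 6 + 0 + 4 + 0 + -2 + 0 + 0 + 0 + 0 = 60.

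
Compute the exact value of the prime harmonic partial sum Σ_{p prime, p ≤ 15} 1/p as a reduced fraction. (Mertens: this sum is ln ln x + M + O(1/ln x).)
Σ 1/p = 40361/30030

π(15) = 6, so the primes ≤ 15 are [2, 3, 5, 7, 11, 13]. Summing 1/p over these primes: 40361/30030 ≈ 1.3440. Mertens estimate ln ln(15) + 0.2615 ≈ 1.2577.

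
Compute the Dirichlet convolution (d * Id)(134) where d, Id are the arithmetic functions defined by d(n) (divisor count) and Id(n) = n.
(d * Id)(134) = 276

Divisors of 134: [1, 2, 67, 134]. For each d | 134:
  d = 1: d(1) · Id(134/1) = 1 · 134 = 134
  d = 2: d(2) · Id(134/2) = 2 · 67 = 134
  d = 67: d(67) · Id(134/67) = 2 · 2 = 4
  d = 134: d(134) · Id(134/134) = 4 · 1 = 4
Summing: (d * Id)(134) = 134 + 134 + 4 + 4 = 276.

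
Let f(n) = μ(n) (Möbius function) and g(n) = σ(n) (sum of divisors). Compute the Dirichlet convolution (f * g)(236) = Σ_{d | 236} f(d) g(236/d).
(μ * σ)(236) = 236

Divisors of 236: [1, 2, 4, 59, 118, 236]. For each d | 236:
  d = 1: μ(1) · σ(236/1) = 1 · 420 = 420
  d = 2: μ(2) · σ(236/2) = -1 · 180 = -180
  d = 4: μ(4) · σ(236/4) = 0 · 60 = 0
  d = 59: μ(59) · σ(236/59) = -1 · 7 = -7
  d = 118: μ(118) · σ(236/118) = 1 · 3 = 3
  d = 236: μ(236) · σ(236/236) = 0 · 1 = 0
Summing: (μ * σ)(236) = 420 + -180 + 0 + -7 + 3 + 0 = 236.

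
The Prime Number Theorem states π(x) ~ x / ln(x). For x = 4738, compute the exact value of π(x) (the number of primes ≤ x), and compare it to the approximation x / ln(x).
π(4738) = 639;  x/ln(x) ≈ 559.82;  relative error ≈ 12.39%.

Directly count primes up to 4738: π(4738) = 639. The PNT approximation gives 4738/ln(4738) ≈ 4738/8.46337 ≈ 559.82. Relative error (π(x) − x/ln(x)) / π(x) ≈ 12.39%; the approximation is known to undercount slightly (Li(x) is a better estimate).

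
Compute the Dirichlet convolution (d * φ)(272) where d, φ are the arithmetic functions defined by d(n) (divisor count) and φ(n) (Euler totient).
(d * φ)(272) = 558

Divisors of 272: [1, 2, 4, 8, 16, 17, 34, 68, 136, 272]. For each d | 272:
  d = 1: d(1) · φ(272/1) = 1 · 128 = 128
  d = 2: d(2) · φ(272/2) = 2 · 64 = 128
  d = 4: d(4) · φ(272/4) = 3 · 32 = 96
  d = 8: d(8) · φ(272/8) = 4 · 16 = 64
  d = 16: d(16) · φ(272/16) = 5 · 16 = 80
  d = 17: d(17) · φ(272/17) = 2 · 8 = 16
  d = 34: d(34) · φ(272/34) = 4 · 4 = 16
  d = 68: d(68) · φ(272/68) = 6 · 2 = 12
  d = 136: d(136) · φ(272/136) = 8 · 1 = 8
  d = 272: d(272) · φ(272/272) = 10 · 1 = 10
Summing: (d * φ)(272) = 128 + 128 + 96 + 64 + 80 + 16 + 16 + 12 + 8 + 10 = 558.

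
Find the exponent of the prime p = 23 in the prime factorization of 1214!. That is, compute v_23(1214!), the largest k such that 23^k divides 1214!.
v_23(1214!) = 54

Legendre's formula: v_p(n!) = Σ_{k ≥ 1} ⌊n / p^k⌋. For p = 23, n = 1214, the terms are:
  ⌊1214/23^1⌋ = ⌊1214/23⌋ = 52
  ⌊1214/23^2⌋ = ⌊1214/529⌋ = 2
(the next term ⌊1214/23^3⌋ = 0, terminating the sum). Summing: v_23(1214!) = 52 + 2 = 54.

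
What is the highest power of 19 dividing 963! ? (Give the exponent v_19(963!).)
v_19(963!) = 52

Legendre's formula: v_p(n!) = Σ_{k ≥ 1} ⌊n / p^k⌋. For p = 19, n = 963, the terms are:
  ⌊963/19^1⌋ = ⌊963/19⌋ = 50
  ⌊963/19^2⌋ = ⌊963/361⌋ = 2
(the next term ⌊963/19^3⌋ = 0, terminating the sum). Summing: v_19(963!) = 50 + 2 = 52.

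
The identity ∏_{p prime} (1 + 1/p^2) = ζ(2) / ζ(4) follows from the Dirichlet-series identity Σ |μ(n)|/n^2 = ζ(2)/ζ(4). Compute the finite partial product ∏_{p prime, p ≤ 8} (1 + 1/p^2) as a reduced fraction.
∏ = 650/441

The primes p ≤ 8 are [2, 3, 5, 7]. For each, (1 + 1/p^2) = (p^2 + 1)/p^2. Multiplying these fractions over p ∈ [2, 3, 5, 7] gives 650/441. (In the limit P → ∞ this tends to ζ(2)/ζ(4).)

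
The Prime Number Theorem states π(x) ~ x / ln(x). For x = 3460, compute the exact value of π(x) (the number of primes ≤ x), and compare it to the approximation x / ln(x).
π(3460) = 483;  x/ln(x) ≈ 424.59;  relative error ≈ 12.09%.

Directly count primes up to 3460: π(3460) = 483. The PNT approximation gives 3460/ln(3460) ≈ 3460/8.14902 ≈ 424.59. Relative error (π(x) − x/ln(x)) / π(x) ≈ 12.09%; the approximation is known to undercount slightly (Li(x) is a better estimate).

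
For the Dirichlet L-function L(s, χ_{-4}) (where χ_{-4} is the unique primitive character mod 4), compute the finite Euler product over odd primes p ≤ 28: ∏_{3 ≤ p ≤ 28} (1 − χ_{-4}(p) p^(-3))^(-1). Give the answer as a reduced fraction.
∏ = 177358697820836675/183046656872153088

The odd primes p ≤ 28 are [3, 5, 7, 11, 13, 17, 19, 23]. For each, χ(p) = 1 if p ≡ 1 mod 4, χ(p) = −1 if p ≡ 3 mod 4. Taking (1 − χ(p)/p^3)^(-1) = p^3/(p^3 − χ(p)): (1 − (-1)/3^3)^(-1) · (1 − (1)/5^3)^(-1) · (1 − (-1)/7^3)^(-1) · (1 − (-1)/11^3)^(-1) · (1 − (1)/13^3)^(-1) · (1 − (1)/17^3)^(-1) · (1 − (-1)/19^3)^(-1) · (1 − (-1)/23^3)^(-1) = 177358697820836675/183046656872153088.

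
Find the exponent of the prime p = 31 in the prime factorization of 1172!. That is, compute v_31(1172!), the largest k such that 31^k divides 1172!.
v_31(1172!) = 38

Legendre's formula: v_p(n!) = Σ_{k ≥ 1} ⌊n / p^k⌋. For p = 31, n = 1172, the terms are:
  ⌊1172/31^1⌋ = ⌊1172/31⌋ = 37
  ⌊1172/31^2⌋ = ⌊1172/961⌋ = 1
(the next term ⌊1172/31^3⌋ = 0, terminating the sum). Summing: v_31(1172!) = 37 + 1 = 38.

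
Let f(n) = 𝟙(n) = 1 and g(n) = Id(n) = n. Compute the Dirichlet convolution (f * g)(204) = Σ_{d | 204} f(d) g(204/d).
(𝟙 * Id)(204) = 504

Divisors of 204: [1, 2, 3, 4, 6, 12, 17, 34, 51, 68, 102, 204]. For each d | 204:
  d = 1: 𝟙(1) · Id(204/1) = 1 · 204 = 204
  d = 2: 𝟙(2) · Id(204/2) = 1 · 102 = 102
  d = 3: 𝟙(3) · Id(204/3) = 1 · 68 = 68
  d = 4: 𝟙(4) · Id(204/4) = 1 · 51 = 51
  d = 6: 𝟙(6) · Id(204/6) = 1 · 34 = 34
  d = 12: 𝟙(12) · Id(204/12) = 1 · 17 = 17
  d = 17: 𝟙(17) · Id(204/17) = 1 · 12 = 12
  d = 34: 𝟙(34) · Id(204/34) = 1 · 6 = 6
  d = 51: 𝟙(51) · Id(204/51) = 1 · 4 = 4
  d = 68: 𝟙(68) · Id(204/68) = 1 · 3 = 3
  d = 102: 𝟙(102) · Id(204/102) = 1 · 2 = 2
  d = 204: 𝟙(204) · Id(204/204) = 1 · 1 = 1
Summing: (𝟙 * Id)(204) = 204 + 102 + 68 + 51 + 34 + 17 + 12 + 6 + 4 + 3 + 2 + 1 = 504.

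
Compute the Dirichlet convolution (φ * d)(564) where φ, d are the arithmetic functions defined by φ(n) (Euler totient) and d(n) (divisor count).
(φ * d)(564) = 1344

Divisors of 564: [1, 2, 3, 4, 6, 12, 47, 94, 141, 188, 282, 564]. For each d | 564:
  d = 1: φ(1) · d(564/1) = 1 · 12 = 12
  d = 2: φ(2) · d(564/2) = 1 · 8 = 8
  d = 3: φ(3) · d(564/3) = 2 · 6 = 12
  d = 4: φ(4) · d(564/4) = 2 · 4 = 8
  d = 6: φ(6) · d(564/6) = 2 · 4 = 8
  d = 12: φ(12) · d(564/12) = 4 · 2 = 8
  d = 47: φ(47) · d(564/47) = 46 · 6 = 276
  d = 94: φ(94) · d(564/94) = 46 · 4 = 184
  d = 141: φ(141) · d(564/141) = 92 · 3 = 276
  d = 188: φ(188) · d(564/188) = 92 · 2 = 184
  d = 282: φ(282) · d(564/282) = 92 · 2 = 184
  d = 564: φ(564) · d(564/564) = 184 · 1 = 184
Summing: (φ * d)(564) = 12 + 8 + 12 + 8 + 8 + 8 + 276 + 184 + 276 + 184 + 184 + 184 = 1344.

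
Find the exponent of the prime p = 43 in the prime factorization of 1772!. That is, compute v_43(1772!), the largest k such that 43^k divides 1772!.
v_43(1772!) = 41

Legendre's formula: v_p(n!) = Σ_{k ≥ 1} ⌊n / p^k⌋. For p = 43, n = 1772, the terms are:
  ⌊1772/43^1⌋ = ⌊1772/43⌋ = 41
(the next term ⌊1772/43^2⌋ = 0, terminating the sum). Summing: v_43(1772!) = 41 = 41.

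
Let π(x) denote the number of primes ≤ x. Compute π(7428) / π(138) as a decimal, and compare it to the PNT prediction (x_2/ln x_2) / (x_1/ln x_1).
π(7428)/π(138) = 941/33 ≈ 28.5152;  PNT prediction ≈ 29.7559.

π(138) = 33 and π(7428) = 941, so π(7428)/π(138) ≈ 28.5152. The PNT-predicted ratio is (7428/ln(7428)) / (138/ln(138)) ≈ 29.7559. The two agree to within a few percent, as expected.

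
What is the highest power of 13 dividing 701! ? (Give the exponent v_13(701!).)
v_13(701!) = 57

Legendre's formula: v_p(n!) = Σ_{k ≥ 1} ⌊n / p^k⌋. For p = 13, n = 701, the terms are:
  ⌊701/13^1⌋ = ⌊701/13⌋ = 53
  ⌊701/13^2⌋ = ⌊701/169⌋ = 4
(the next term ⌊701/13^3⌋ = 0, terminating the sum). Summing: v_13(701!) = 53 + 4 = 57.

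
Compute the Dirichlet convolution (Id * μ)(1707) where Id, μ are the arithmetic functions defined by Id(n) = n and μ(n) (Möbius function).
(Id * μ)(1707) = 1136

Divisors of 1707: [1, 3, 569, 1707]. For each d | 1707:
  d = 1: Id(1) · μ(1707/1) = 1 · 1 = 1
  d = 3: Id(3) · μ(1707/3) = 3 · -1 = -3
  d = 569: Id(569) · μ(1707/569) = 569 · -1 = -569
  d = 1707: Id(1707) · μ(1707/1707) = 1707 · 1 = 1707
Summing: (Id * μ)(1707) = 1 + -3 + -569 + 1707 = 1136.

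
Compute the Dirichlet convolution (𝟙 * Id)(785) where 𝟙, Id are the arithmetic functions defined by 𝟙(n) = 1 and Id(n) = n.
(𝟙 * Id)(785) = 948

Divisors of 785: [1, 5, 157, 785]. For each d | 785:
  d = 1: 𝟙(1) · Id(785/1) = 1 · 785 = 785
  d = 5: 𝟙(5) · Id(785/5) = 1 · 157 = 157
  d = 157: 𝟙(157) · Id(785/157) = 1 · 5 = 5
  d = 785: 𝟙(785) · Id(785/785) = 1 · 1 = 1
Summing: (𝟙 * Id)(785) = 785 + 157 + 5 + 1 = 948.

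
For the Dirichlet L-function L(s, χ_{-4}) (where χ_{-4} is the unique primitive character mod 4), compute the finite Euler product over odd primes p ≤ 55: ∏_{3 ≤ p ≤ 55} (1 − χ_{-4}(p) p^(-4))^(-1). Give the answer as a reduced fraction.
∏ = 257364431333305770108011762895409938991497014556861335561/260241495905762991772533773778373936417391479107040051200

The odd primes p ≤ 55 are [3, 5, 7, 11, 13, 17, 19, 23, 29, 31, 37, 41, 43, 47, 53]. For each, χ(p) = 1 if p ≡ 1 mod 4, χ(p) = −1 if p ≡ 3 mod 4. Taking (1 − χ(p)/p^4)^(-1) = p^4/(p^4 − χ(p)): (1 − (-1)/3^4)^(-1) · (1 − (1)/5^4)^(-1) · (1 − (-1)/7^4)^(-1) · (1 − (-1)/11^4)^(-1) · (1 − (1)/13^4)^(-1) · (1 − (1)/17^4)^(-1) · (1 − (-1)/19^4)^(-1) · (1 − (-1)/23^4)^(-1) · (1 − (1)/29^4)^(-1) · (1 − (-1)/31^4)^(-1) · (1 − (1)/37^4)^(-1) · (1 − (1)/41^4)^(-1) · (1 − (-1)/43^4)^(-1) · (1 − (-1)/47^4)^(-1) · (1 − (1)/53^4)^(-1) = 257364431333305770108011762895409938991497014556861335561/260241495905762991772533773778373936417391479107040051200.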